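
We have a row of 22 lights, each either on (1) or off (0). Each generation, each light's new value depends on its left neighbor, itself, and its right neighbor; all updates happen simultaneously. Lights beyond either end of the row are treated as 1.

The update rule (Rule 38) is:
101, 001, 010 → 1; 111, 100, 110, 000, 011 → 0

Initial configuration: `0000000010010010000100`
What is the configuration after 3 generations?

generation 1: 0000000110110110001101
generation 2: 0000001001001000010010
generation 3: 0000011011011000110111

0000011011011000110111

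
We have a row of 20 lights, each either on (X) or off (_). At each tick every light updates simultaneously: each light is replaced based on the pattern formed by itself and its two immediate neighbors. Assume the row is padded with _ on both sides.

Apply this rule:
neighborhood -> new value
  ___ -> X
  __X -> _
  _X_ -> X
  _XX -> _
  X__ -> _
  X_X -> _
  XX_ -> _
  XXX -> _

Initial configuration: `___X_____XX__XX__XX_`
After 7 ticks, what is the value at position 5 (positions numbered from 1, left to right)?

_

XX_X_XXX____________
___X_____XXXXXXXXXXX
XX_X_XXX____________  (repeats tick 1; period 2)
tick 7: XX_X_XXX____________
position 5 holds _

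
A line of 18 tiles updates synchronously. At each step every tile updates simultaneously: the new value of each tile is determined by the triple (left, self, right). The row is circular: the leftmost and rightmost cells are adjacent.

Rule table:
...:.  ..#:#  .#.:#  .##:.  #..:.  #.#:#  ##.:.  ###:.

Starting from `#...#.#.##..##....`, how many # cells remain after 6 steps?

#..#####...#.....#
..#.......##....#.
.##......#.....##.
#.......##....#...
#......#.....##..#
......##....#...#.
count of #: 4

4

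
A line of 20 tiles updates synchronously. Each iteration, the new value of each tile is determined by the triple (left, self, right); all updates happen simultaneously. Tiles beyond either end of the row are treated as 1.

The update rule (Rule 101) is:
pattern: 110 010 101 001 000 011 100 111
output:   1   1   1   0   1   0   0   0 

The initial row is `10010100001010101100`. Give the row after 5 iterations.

10011101101111110100
10000110110000011100
10110011010111000100
11010001111001010100
01110100001001111100

01110100001001111100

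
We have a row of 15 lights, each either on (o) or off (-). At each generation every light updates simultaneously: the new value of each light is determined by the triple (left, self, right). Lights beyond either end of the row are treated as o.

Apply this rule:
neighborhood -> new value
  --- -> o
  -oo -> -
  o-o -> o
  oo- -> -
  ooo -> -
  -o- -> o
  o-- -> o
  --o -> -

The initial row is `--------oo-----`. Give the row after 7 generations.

ooooooo---oooo-
-------oo-----o
oooooo---oooo--
------oo-----o-
ooooo---oooo-oo
-----oo-----o--
oooo---oooo-oo-

oooo---oooo-oo-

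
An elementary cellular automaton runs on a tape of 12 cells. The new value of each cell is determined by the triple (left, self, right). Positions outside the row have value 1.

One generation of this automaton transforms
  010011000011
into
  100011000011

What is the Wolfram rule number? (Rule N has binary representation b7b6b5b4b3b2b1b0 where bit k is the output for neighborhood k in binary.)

232

position 11: 111 → 1  (bit 7 = 1)
position 5: 110 → 1  (bit 6 = 1)
position 0: 101 → 1  (bit 5 = 1)
position 2: 100 → 0  (bit 4 = 0)
position 4: 011 → 1  (bit 3 = 1)
position 1: 010 → 0  (bit 2 = 0)
position 3: 001 → 0  (bit 1 = 0)
position 7: 000 → 0  (bit 0 = 0)
bits b7..b0 = 11101000 = 232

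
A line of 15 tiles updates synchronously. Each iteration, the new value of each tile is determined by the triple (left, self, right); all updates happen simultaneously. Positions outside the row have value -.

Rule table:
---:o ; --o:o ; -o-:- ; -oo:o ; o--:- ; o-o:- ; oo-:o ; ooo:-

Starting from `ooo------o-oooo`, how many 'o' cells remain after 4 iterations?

9

iteration 1: o-o-ooooo--o--o
iteration 2: ----o---o-o--o-
iteration 3: oooo--oo----o--
iteration 4: o--o-ooo-ooo--o
count of o: 9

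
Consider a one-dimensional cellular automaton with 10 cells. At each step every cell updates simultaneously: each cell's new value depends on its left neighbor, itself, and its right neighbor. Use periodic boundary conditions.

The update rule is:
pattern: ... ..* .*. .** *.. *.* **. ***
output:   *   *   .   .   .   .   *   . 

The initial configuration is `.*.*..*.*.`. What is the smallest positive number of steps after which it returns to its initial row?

15

step 1: *....*....
step 2: ..***..***
step 3: .*..*.*..*
step 4: ...*....*.
step 5: ***..***..
step 6: ..*.*..*.*
step 7: .*....*...
step 8: *..***..**
step 9: *.*..*.*..
step 10: ....*....*
step 11: .***..***.
step 12: *..*.*..*.
step 13: ..*....*..
step 14: **..***..*
step 15: .*.*..*.*.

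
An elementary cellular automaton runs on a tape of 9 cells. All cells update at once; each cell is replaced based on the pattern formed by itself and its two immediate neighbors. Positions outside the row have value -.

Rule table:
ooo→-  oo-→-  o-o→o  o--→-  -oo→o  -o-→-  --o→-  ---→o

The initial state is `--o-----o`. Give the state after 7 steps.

--ooooo--

step 1: o---ooo--
step 2: --o-o---o
step 3: o--o--o--
step 4: --------o
step 5: ooooooo--
step 6: o-------o
step 7: --ooooo--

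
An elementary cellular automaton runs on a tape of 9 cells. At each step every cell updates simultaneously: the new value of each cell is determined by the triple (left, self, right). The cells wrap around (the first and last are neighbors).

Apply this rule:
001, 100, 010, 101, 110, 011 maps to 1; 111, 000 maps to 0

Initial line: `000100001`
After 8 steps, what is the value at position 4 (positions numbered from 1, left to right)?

0

101110011
111011110
101110011  (repeats step 1; period 2)
step 8: 111011110
position 4 holds 0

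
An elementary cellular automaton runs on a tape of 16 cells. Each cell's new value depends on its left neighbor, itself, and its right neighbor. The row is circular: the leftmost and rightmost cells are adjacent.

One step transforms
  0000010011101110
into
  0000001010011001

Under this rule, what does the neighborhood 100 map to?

At position 6 the neighborhood is 100; the next row has 1 there.

1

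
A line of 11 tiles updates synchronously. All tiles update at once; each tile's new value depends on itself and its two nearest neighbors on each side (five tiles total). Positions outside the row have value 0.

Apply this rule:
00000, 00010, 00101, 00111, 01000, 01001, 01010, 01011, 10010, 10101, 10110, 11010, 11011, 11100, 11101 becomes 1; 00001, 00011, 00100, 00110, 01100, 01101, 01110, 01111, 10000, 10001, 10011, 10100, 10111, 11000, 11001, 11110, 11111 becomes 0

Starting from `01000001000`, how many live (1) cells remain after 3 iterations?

2

10101010101
11111111110
10000000010
count of 1: 2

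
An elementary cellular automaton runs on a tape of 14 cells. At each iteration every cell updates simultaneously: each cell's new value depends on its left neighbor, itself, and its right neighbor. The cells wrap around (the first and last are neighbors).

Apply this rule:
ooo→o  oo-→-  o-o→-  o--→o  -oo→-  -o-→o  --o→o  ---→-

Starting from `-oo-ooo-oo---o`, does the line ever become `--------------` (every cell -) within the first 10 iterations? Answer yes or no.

-----o----o-oo
o---ooo--oo---
oo-o-o-oo--o-o
o--o-o---ooo--
oooo-oo-o-o-oo
ooo-----o-o--o
oo-o---oo-ooo-
---oo-o----o--
--o---oo--ooo-
-ooo-o--oo-o-o
iteration 10 is -ooo-o--oo-o-o, still not uniform -

no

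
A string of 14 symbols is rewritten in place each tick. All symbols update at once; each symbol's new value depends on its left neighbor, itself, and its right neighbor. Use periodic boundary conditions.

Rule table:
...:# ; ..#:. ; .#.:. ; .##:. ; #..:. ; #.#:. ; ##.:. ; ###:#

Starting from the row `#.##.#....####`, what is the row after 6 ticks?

.###....####..

.......##..###
.#####......#.
..###..####...
#..#....##..##
.....##......#
.###....####..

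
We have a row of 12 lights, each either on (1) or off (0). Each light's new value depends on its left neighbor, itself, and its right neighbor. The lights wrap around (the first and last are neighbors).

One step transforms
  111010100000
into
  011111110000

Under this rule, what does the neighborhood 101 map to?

At position 3 the neighborhood is 101; the next row has 1 there.

1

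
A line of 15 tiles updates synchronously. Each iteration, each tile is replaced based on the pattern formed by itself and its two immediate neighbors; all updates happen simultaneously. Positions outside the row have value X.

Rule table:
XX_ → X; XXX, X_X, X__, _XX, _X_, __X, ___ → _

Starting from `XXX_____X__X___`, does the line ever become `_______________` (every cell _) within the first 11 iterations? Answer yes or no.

__X____________
_______________
all cells are _ at iteration 2

yes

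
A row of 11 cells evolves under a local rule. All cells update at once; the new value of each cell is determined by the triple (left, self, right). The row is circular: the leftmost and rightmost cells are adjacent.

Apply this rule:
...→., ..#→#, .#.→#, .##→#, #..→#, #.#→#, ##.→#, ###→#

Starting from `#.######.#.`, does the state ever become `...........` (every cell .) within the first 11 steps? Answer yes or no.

step 1: ###########
step 2: ###########  (fixed point — unchanged through step 11)
step 11 is ###########, still not uniform .

no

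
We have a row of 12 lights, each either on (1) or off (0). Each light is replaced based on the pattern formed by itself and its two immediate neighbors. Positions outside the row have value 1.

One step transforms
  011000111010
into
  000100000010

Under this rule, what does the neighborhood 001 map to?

0

At position 5 the neighborhood is 001; the next row has 0 there.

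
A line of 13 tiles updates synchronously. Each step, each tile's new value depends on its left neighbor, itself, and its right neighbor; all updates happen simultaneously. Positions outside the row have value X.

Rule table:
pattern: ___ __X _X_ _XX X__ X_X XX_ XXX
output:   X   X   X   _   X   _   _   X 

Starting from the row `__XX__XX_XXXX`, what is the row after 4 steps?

XXXX_____XXX_

XX__XX____XXX
X_XX__XXXX_XX
____XX_XX___X
XXXX_____XXX_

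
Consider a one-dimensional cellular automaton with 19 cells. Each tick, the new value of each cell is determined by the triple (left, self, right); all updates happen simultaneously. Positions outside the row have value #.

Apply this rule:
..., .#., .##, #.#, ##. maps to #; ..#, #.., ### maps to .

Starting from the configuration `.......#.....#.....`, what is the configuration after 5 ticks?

.....#############.

.#####.#.###.#.###.
##...#####.#####.##
.#.#.#...###...###.
######.#.#.#.#.#.##
.....#############.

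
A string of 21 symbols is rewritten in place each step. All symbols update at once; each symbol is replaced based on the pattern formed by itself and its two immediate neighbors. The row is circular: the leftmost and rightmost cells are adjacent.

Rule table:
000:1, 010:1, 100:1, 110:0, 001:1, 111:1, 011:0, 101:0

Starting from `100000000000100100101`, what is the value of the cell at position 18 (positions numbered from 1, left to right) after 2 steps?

1

011111111111111111100
101111111111111111011
position 18 holds 1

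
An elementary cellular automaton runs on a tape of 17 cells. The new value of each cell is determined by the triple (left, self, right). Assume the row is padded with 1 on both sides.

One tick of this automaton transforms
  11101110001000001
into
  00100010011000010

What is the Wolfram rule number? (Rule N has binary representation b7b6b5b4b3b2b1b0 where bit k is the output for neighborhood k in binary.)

70

position 0: 111 → 0  (bit 7 = 0)
position 2: 110 → 1  (bit 6 = 1)
position 3: 101 → 0  (bit 5 = 0)
position 7: 100 → 0  (bit 4 = 0)
position 4: 011 → 0  (bit 3 = 0)
position 10: 010 → 1  (bit 2 = 1)
position 9: 001 → 1  (bit 1 = 1)
position 8: 000 → 0  (bit 0 = 0)
bits b7..b0 = 01000110 = 70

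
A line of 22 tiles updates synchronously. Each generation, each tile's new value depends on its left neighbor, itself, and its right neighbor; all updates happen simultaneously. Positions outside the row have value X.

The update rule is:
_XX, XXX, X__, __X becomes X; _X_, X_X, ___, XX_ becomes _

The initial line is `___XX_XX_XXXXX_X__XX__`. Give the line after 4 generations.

X_XX_XXXXX_X__XX__XXXX

generation 1: X_XX__X__XXXX___XXX_XX
generation 2: __X_XX_XXXXX_X_XXX__XX
generation 3: XX__X__XXXX____XX_XXXX
generation 4: X_XX_XXXXX_X__XX__XXXX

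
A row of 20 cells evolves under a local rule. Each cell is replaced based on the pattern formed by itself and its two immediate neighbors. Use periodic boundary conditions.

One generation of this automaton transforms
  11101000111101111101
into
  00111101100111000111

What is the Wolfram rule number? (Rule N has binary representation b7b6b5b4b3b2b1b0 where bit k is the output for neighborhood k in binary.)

126

position 0: 111 → 0  (bit 7 = 0)
position 2: 110 → 1  (bit 6 = 1)
position 3: 101 → 1  (bit 5 = 1)
position 5: 100 → 1  (bit 4 = 1)
position 8: 011 → 1  (bit 3 = 1)
position 4: 010 → 1  (bit 2 = 1)
position 7: 001 → 1  (bit 1 = 1)
position 6: 000 → 0  (bit 0 = 0)
bits b7..b0 = 01111110 = 126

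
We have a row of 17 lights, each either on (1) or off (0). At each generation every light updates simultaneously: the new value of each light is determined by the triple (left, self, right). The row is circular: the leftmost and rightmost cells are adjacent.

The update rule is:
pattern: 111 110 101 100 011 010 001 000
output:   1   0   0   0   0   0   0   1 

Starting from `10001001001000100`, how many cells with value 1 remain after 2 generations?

11

00100000000010000
10001111111000111
count of 1: 11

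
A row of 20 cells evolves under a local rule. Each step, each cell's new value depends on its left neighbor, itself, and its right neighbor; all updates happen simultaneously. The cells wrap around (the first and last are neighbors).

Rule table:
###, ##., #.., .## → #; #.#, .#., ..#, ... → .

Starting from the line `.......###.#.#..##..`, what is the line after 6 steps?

####...########.####

step 1: .......###....#.###.
step 2: .......####.....####
step 3: #......#####....####
step 4: ##.....######...####
step 5: ###....#######..####
step 6: ####...########.####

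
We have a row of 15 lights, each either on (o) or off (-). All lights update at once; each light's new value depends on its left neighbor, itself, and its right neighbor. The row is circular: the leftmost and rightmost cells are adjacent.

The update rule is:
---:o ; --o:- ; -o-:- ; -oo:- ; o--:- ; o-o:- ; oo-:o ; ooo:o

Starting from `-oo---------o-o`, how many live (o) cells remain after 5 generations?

--o-ooooooo----
o----oooooo-ooo
o-oo--ooooo--oo
o--o---oooo---o
o----o--ooo-o--
count of o: 6

6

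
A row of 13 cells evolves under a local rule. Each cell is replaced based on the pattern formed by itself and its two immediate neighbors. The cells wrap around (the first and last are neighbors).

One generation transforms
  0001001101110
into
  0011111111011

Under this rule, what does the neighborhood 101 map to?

1

At position 8 the neighborhood is 101; the next row has 1 there.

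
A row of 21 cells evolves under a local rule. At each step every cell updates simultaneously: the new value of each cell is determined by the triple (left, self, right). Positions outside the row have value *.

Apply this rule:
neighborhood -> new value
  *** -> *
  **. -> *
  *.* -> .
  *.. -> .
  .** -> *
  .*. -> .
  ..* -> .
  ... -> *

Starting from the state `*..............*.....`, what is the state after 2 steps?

*.************.*.***.

*.************...***.
*.************.*.***.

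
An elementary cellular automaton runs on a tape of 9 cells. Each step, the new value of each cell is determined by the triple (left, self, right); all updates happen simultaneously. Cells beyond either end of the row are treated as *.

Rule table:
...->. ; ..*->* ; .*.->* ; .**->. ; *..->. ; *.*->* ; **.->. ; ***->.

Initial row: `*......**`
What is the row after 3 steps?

step 1: ......*..
step 2: .....**.*
step 3: ....*..*.

....*..*.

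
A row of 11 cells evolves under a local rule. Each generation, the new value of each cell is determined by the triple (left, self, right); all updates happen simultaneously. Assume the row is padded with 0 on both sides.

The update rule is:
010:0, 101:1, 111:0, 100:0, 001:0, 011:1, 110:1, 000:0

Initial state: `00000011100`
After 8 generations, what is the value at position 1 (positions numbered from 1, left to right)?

0

00000010100
00000001000
00000000000
00000000000  (fixed point — unchanged through generation 8)
position 1 holds 0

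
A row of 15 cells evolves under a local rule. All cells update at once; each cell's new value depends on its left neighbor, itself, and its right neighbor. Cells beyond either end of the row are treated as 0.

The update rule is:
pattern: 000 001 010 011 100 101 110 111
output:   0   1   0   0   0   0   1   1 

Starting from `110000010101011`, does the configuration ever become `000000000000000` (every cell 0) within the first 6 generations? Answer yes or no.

generation 1: 010000100000001
generation 2: 100001000000010
generation 3: 000010000000100
generation 4: 000100000001000
generation 5: 001000000010000
generation 6: 010000000100000
generation 6 is 010000000100000, still not uniform 0

no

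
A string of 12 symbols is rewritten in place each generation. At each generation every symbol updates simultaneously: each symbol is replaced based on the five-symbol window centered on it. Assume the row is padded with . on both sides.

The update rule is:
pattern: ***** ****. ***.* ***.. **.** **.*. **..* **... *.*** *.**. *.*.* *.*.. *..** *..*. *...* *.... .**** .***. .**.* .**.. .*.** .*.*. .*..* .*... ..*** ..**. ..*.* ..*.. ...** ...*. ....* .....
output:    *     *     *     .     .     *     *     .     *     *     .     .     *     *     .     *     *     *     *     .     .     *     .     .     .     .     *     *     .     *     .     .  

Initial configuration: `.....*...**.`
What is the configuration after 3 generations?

......**.*..

generation 1: ....**......
generation 2: .......*....
generation 3: ......**.*..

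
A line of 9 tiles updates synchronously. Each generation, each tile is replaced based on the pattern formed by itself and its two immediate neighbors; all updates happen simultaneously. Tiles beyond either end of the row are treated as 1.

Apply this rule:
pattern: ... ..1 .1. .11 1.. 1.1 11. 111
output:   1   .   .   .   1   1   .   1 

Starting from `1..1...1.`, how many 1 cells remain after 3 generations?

4

.1..11..1
1.1...1..
.1.11..1.
count of 1: 4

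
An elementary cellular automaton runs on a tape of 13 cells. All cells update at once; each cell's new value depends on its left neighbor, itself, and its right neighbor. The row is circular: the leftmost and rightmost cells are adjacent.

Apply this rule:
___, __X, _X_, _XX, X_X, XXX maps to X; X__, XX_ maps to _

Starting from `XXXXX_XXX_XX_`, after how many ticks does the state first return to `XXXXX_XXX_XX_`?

13

XXXX_XXX_XX_X
XXX_XXX_XX_XX
XX_XXX_XX_XXX
X_XXX_XX_XXXX
_XXX_XX_XXXXX
XXX_XX_XXXXX_
XX_XX_XXXXX_X
X_XX_XXXXX_XX
_XX_XXXXX_XXX
XX_XXXXX_XXX_
X_XXXXX_XXX_X
_XXXXX_XXX_XX
XXXXX_XXX_XX_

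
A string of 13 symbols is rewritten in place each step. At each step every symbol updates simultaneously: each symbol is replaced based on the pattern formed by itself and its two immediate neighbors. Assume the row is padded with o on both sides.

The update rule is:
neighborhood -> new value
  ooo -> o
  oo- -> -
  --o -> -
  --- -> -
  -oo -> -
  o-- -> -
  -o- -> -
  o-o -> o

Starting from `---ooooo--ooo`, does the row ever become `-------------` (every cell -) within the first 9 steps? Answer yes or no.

----ooo----oo
-----o------o
-------------
all cells are - at step 3

yes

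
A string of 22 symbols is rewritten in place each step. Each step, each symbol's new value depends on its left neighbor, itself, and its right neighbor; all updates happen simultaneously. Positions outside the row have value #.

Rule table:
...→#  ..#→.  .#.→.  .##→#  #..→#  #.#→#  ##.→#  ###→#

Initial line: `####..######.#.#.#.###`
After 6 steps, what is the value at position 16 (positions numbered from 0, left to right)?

#####.#######.#.#.####
##############.#.#####
###############.######
######################
######################  (fixed point — unchanged through step 6)
position 16 holds #

#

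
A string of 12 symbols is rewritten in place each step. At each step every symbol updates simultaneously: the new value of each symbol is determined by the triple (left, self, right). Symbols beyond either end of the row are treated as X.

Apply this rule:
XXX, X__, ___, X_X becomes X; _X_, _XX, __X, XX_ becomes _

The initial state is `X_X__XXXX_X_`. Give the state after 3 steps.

_X_X__XX_X_X
X_X_X___X_X_
_X_X_XX__X_X

_X_X_XX__X_X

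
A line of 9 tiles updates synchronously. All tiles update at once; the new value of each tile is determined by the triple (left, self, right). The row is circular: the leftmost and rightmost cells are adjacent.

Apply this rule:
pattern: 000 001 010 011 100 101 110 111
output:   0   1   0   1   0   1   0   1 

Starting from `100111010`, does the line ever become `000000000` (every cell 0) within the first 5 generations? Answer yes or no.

no

generation 1: 001110101
generation 2: 011101010
generation 3: 111010100
generation 4: 110101001
generation 5: 101010011
generation 5 is 101010011, still not uniform 0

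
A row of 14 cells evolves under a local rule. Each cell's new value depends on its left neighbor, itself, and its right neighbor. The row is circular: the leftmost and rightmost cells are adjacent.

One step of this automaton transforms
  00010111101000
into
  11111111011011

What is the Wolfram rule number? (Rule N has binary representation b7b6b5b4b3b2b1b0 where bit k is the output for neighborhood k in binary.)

position 6: 111 → 1  (bit 7 = 1)
position 8: 110 → 0  (bit 6 = 0)
position 4: 101 → 1  (bit 5 = 1)
position 11: 100 → 0  (bit 4 = 0)
position 5: 011 → 1  (bit 3 = 1)
position 3: 010 → 1  (bit 2 = 1)
position 2: 001 → 1  (bit 1 = 1)
position 0: 000 → 1  (bit 0 = 1)
bits b7..b0 = 10101111 = 175

175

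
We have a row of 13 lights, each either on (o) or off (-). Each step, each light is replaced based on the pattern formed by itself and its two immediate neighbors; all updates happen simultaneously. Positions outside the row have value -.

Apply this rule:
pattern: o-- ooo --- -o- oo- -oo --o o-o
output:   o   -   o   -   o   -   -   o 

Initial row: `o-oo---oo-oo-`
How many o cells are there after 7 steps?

-o-ooo--oo-oo
--o--oo--oo-o
o--o--oo--oo-
-o--o--oo--oo
--o--o--oo--o
o--o--o--oo--
-o--o--o--ooo
count of o: 6

6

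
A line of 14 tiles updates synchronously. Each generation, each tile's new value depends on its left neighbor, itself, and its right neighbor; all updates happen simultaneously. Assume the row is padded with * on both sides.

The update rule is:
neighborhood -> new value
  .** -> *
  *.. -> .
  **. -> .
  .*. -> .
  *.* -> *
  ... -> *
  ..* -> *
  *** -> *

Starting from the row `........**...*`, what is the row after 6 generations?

.********..***
********..****
*******..*****
******..******
*****..*******
****..********

****..********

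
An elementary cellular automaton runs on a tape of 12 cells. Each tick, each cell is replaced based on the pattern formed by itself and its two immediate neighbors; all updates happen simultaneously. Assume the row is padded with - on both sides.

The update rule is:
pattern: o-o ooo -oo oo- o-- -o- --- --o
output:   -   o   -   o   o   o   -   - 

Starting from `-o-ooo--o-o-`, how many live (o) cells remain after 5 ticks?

tick 1: -o--ooo-o-oo
tick 2: -oo--oo-o--o
tick 3: --oo--o-oo-o
tick 4: ---oo-o--o-o
tick 5: ----o-oo-o-o
count of o: 5

5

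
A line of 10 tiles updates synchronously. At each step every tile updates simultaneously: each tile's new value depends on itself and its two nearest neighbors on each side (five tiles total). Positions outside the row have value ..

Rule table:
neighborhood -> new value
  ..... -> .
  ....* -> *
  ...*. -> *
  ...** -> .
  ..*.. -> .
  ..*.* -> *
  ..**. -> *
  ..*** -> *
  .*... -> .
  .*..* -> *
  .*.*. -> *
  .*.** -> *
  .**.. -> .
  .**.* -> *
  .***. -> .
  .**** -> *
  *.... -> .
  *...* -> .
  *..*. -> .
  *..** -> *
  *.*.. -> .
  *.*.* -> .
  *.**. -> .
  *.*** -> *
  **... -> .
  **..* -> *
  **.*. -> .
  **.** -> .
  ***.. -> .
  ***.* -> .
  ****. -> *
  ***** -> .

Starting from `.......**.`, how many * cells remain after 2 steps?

step 1: .....*.*..
step 2: ...****...
count of *: 4

4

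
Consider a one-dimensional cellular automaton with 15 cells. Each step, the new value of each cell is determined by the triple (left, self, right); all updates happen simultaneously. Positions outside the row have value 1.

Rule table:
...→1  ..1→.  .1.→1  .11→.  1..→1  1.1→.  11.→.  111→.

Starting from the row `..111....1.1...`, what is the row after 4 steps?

1....111.1.111.
.111.....1.....
....1111.11111.
111............

111............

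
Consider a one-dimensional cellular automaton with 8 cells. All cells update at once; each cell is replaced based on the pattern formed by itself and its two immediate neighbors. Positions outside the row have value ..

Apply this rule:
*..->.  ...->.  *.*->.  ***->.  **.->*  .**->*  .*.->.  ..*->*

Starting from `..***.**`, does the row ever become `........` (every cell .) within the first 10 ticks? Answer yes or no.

.**.*.**
***...**
*.*..***
....**.*
...***..
..**.*..
.***....
**.*....
**......
**......
tick 10 is **......, still not uniform .

no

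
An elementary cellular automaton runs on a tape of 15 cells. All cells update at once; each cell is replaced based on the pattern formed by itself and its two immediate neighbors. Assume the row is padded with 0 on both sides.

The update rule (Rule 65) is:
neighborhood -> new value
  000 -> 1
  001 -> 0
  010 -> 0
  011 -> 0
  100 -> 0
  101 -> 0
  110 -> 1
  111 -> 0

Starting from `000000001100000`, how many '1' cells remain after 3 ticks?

111111100101111
000000100000001
111110001111100
count of 1: 10

10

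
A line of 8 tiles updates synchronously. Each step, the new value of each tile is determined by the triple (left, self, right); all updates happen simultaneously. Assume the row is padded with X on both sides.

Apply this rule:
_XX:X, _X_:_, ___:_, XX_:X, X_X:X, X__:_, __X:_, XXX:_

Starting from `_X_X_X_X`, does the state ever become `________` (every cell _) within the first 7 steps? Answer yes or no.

yes

X_X_X_XX
XX_X_XX_
_XX_XXXX
XXXXX___
____X___
________
all cells are _ at step 6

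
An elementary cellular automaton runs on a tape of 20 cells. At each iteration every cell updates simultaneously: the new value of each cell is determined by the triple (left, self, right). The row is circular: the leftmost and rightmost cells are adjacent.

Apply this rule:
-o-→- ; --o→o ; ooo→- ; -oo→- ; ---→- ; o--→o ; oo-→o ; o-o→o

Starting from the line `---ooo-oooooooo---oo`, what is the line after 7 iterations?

o-o--oo-------oo-o-o
oo-oo-oo-----o-oo-o-
-oo-oo-oo---o-o-oo-o
o-oo-oo-oo-o-o-o-oo-
-o-oo-oo-oo-o-o-o-oo
o-o-oo-oo-oo-o-o-o-o
oo-o-oo-oo-oo-o-o-o-

oo-o-oo-oo-oo-o-o-o-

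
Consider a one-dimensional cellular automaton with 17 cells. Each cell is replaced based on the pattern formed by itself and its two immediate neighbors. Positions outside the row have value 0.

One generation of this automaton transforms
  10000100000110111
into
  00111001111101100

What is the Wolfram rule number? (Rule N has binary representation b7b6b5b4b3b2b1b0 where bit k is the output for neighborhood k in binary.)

position 15: 111 → 0  (bit 7 = 0)
position 12: 110 → 0  (bit 6 = 0)
position 13: 101 → 1  (bit 5 = 1)
position 1: 100 → 0  (bit 4 = 0)
position 11: 011 → 1  (bit 3 = 1)
position 0: 010 → 0  (bit 2 = 0)
position 4: 001 → 1  (bit 1 = 1)
position 2: 000 → 1  (bit 0 = 1)
bits b7..b0 = 00101011 = 43

43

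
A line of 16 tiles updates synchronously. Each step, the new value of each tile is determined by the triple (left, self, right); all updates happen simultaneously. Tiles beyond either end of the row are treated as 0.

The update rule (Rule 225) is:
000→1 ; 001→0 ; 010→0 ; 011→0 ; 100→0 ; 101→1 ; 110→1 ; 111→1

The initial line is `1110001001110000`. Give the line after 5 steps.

0110100000110111
0011001110011011
1001000110001101
0000010010100110
1111000001000010

1111000001000010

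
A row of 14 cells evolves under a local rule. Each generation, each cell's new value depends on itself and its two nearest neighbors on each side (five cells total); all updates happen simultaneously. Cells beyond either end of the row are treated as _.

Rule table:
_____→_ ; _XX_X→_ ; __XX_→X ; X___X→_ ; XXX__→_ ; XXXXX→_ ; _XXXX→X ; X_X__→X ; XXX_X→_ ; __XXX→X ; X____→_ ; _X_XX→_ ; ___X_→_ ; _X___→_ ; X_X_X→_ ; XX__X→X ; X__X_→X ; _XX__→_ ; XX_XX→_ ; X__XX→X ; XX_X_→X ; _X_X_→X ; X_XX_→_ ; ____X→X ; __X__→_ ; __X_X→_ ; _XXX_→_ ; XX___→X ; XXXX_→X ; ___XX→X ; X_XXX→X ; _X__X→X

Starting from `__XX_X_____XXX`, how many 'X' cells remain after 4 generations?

XXX_XX___XXX__
X_____X_XX__X_
____X_____XX__
__X_____XXX_X_
count of X: 5

5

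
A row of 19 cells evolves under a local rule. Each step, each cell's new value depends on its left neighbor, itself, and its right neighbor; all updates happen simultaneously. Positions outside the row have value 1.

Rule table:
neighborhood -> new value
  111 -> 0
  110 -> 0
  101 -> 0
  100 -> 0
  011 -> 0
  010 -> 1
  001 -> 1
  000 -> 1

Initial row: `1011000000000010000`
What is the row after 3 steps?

0000001111111111111

0000011111111110111
0111100000000000000
0000001111111111111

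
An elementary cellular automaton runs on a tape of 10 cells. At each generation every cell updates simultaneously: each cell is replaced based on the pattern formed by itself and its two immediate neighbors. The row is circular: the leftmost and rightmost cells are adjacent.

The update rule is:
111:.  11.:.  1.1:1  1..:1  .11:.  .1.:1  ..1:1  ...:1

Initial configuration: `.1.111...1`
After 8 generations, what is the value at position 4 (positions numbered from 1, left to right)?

1

generation 1: 111...1111
generation 2: ...111....
generation 3: 111...1111  (repeats generation 1; period 2)
generation 8: ...111....
position 4 holds 1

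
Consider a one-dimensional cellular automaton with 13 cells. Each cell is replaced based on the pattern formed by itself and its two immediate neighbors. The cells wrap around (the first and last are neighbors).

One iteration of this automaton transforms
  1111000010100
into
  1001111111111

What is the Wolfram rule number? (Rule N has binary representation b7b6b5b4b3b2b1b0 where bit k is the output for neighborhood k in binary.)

127

position 1: 111 → 0  (bit 7 = 0)
position 3: 110 → 1  (bit 6 = 1)
position 9: 101 → 1  (bit 5 = 1)
position 4: 100 → 1  (bit 4 = 1)
position 0: 011 → 1  (bit 3 = 1)
position 8: 010 → 1  (bit 2 = 1)
position 7: 001 → 1  (bit 1 = 1)
position 5: 000 → 1  (bit 0 = 1)
bits b7..b0 = 01111111 = 127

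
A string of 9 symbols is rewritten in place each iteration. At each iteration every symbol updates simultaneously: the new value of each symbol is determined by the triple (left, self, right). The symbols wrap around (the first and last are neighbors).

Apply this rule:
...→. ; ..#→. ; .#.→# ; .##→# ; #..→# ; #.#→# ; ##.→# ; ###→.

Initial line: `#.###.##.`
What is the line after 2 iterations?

###.#####
..###....

..###....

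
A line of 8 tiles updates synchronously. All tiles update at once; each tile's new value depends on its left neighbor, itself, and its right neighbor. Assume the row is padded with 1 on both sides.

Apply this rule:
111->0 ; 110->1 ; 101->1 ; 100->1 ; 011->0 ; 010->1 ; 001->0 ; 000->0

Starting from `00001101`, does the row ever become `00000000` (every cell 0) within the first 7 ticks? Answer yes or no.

no

tick 1: 10000110
tick 2: 11000011
tick 3: 01100000
tick 4: 10110000
tick 5: 11011000
tick 6: 01101100
tick 7: 10110110
tick 7 is 10110110, still not uniform 0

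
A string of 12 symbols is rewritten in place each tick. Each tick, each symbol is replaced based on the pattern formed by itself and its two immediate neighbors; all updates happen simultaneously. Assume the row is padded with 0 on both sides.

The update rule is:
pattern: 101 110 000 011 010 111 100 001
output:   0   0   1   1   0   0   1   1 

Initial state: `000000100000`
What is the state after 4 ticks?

111111011111
100000010000
011111101111
110000001000

110000001000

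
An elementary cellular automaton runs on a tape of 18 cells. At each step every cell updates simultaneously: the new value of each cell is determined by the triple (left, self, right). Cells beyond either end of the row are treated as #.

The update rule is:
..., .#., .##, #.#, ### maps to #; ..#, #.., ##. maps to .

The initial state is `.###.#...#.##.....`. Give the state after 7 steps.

.#####..#.########

step 1: ###.##.#.###..###.
step 2: ##.##.#####...##.#
step 3: #.##.#####..#.#.##
step 4: .##.#####...######
step 5: ##.#####..#.######
step 6: #.#####...########
step 7: .#####..#.########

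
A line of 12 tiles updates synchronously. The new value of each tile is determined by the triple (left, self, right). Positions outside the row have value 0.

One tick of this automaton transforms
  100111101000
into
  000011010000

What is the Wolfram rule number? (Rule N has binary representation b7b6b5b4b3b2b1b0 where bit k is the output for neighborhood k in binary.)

160

position 4: 111 → 1  (bit 7 = 1)
position 6: 110 → 0  (bit 6 = 0)
position 7: 101 → 1  (bit 5 = 1)
position 1: 100 → 0  (bit 4 = 0)
position 3: 011 → 0  (bit 3 = 0)
position 0: 010 → 0  (bit 2 = 0)
position 2: 001 → 0  (bit 1 = 0)
position 10: 000 → 0  (bit 0 = 0)
bits b7..b0 = 10100000 = 160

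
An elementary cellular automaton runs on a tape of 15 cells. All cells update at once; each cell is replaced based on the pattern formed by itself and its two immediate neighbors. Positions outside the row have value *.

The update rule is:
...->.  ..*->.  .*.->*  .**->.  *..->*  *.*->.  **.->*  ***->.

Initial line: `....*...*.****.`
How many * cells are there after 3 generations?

*...**..*....*.
**...**.**...*.
.**...*..**..*.
count of *: 6

6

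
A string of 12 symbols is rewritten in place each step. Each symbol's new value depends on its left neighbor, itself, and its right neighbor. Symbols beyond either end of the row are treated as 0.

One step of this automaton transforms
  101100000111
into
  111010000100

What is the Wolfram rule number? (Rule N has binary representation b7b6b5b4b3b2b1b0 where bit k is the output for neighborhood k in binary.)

position 10: 111 → 0  (bit 7 = 0)
position 3: 110 → 0  (bit 6 = 0)
position 1: 101 → 1  (bit 5 = 1)
position 4: 100 → 1  (bit 4 = 1)
position 2: 011 → 1  (bit 3 = 1)
position 0: 010 → 1  (bit 2 = 1)
position 8: 001 → 0  (bit 1 = 0)
position 5: 000 → 0  (bit 0 = 0)
bits b7..b0 = 00111100 = 60

60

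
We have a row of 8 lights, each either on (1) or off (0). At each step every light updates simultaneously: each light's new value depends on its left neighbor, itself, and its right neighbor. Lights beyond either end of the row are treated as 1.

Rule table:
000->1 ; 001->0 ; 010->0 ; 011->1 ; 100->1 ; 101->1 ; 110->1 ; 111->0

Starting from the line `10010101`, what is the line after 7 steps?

11111000

11001011
01100110
11110111
00011100
11010110
01101111
11111000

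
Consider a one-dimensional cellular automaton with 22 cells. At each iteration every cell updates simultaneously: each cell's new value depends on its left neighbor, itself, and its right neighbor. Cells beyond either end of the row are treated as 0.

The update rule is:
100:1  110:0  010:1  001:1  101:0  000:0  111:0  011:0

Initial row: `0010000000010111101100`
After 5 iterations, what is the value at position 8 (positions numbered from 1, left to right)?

0

0111000000110000000010
1000100001001000000111
1101110011111100001000
0000001100000010011100
0000010010000111100010
position 8 holds 0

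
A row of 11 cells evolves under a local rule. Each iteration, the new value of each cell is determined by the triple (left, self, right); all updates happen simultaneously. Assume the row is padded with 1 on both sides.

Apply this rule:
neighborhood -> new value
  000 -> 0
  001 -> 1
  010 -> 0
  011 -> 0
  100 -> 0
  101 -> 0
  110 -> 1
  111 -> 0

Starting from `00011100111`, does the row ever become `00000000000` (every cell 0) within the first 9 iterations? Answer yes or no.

iteration 1: 00100101000
iteration 2: 01001000001
iteration 3: 00010000010
iteration 4: 00100000100
iteration 5: 01000001001
iteration 6: 00000010010
iteration 7: 00000100100
iteration 8: 00001001001
iteration 9: 00010010010
iteration 9 is 00010010010, still not uniform 0

no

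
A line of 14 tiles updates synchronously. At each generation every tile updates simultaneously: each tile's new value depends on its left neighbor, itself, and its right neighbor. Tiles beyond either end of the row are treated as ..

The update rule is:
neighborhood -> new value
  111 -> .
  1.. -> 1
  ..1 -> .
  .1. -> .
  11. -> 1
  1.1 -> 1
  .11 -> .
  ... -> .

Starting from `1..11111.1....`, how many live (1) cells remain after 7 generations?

.1.....11.1...
..1.....11.1..
...1.....11.1.
....1.....11.1
.....1.....11.
......1.....11
.......1.....1
count of 1: 2

2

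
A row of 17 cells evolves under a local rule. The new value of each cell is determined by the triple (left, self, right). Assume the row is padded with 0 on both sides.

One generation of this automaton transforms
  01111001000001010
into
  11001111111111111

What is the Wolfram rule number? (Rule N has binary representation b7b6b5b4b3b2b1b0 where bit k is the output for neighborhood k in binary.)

127

position 2: 111 → 0  (bit 7 = 0)
position 4: 110 → 1  (bit 6 = 1)
position 14: 101 → 1  (bit 5 = 1)
position 5: 100 → 1  (bit 4 = 1)
position 1: 011 → 1  (bit 3 = 1)
position 7: 010 → 1  (bit 2 = 1)
position 0: 001 → 1  (bit 1 = 1)
position 9: 000 → 1  (bit 0 = 1)
bits b7..b0 = 01111111 = 127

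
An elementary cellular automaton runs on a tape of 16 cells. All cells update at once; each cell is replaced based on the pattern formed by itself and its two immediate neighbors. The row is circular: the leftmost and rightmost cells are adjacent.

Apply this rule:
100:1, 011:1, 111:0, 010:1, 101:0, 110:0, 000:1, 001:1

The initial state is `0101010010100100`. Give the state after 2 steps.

0001010000100000

1101011110111111
0001010000100000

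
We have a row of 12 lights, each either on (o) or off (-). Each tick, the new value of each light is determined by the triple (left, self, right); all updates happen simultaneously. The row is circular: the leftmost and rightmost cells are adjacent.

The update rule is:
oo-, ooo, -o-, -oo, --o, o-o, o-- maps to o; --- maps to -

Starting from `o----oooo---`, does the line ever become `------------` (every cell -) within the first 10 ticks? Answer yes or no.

no

oo--oooooo-o
oooooooooooo
oooooooooooo  (fixed point — unchanged through tick 10)
tick 10 is oooooooooooo, still not uniform -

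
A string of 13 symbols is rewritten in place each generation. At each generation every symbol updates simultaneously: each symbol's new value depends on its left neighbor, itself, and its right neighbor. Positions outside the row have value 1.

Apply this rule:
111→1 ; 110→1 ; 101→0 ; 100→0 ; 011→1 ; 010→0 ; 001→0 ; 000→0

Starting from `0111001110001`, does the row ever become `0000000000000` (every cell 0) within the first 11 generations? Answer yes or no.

0111001110001  (fixed point — unchanged through generation 11)
generation 11 is 0111001110001, still not uniform 0

no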